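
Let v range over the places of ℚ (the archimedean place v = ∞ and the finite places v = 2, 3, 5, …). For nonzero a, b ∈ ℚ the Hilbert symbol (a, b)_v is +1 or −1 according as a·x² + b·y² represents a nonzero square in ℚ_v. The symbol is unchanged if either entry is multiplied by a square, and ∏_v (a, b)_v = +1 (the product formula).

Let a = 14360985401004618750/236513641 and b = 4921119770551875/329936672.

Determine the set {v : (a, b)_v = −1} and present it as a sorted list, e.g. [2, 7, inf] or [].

(a, b) ≡ (510, 246) mod (ℚ^×)²; places V = {2, 3, 5, 7, 11, 13, 17, 19, 41, ∞}.
(a,b)_41: α=4, u≡10; β=3, v≡34 (mod 41); (10|41)=+1, (34|41)=-1; sign (−1)^0·+1^3·-1^4 = +1.
(a,b)_∞: sgn(510)=+, sgn(246)=+, so +1.
(a,b)_2: α=1, β=-5; u≡7, v≡3 (mod 8); ε(u)ε(v)=1·1, αω(v)=1·1, βω(u)=-5·0; sum ≡ 0  ⇒  +1.
(a,b)_13: α=-6, u≡1; β=-4, v≡9 (mod 13); (1|13)=+1, (9|13)=+1; sign (−1)^0·+1^-4·+1^-6 = +1.
(a,b)_3: α=3, u≡2; β=3, v≡1 (mod 3); (2|3)=-1, (1|3)=+1; sign (−1)^1·-1^3·+1^3 = +1.
(a,b)_5: α=5, u≡3; β=4, v≡4 (mod 5); (3|5)=-1, (4|5)=+1; sign (−1)^0·-1^4·+1^5 = +1.
(a,b)_7: α=-2, u≡3; β=0, v≡1 (mod 7); (3|7)=-1, (1|7)=+1; sign (−1)^0·-1^0·+1^-2 = +1.
(a,b)_19: α=0, u≡6; β=-2, v≡13 (mod 19); (6|19)=+1, (13|19)=-1; sign (−1)^0·+1^-2·-1^0 = +1.
(a,b)_17: α=1, u≡9; β=2, v≡9 (mod 17); (9|17)=+1, (9|17)=+1; sign (−1)^0·+1^2·+1^1 = +1.
(a,b)_11: α=6, u≡9; β=4, v≡4 (mod 11); (9|11)=+1, (4|11)=+1; sign (−1)^0·+1^4·+1^6 = +1.
Ram(a, b) = ∅: the form 510·x² + 246·y² − z² is isotropic over every ℚ_v, so by Hasse–Minkowski it is isotropic over ℚ.

[]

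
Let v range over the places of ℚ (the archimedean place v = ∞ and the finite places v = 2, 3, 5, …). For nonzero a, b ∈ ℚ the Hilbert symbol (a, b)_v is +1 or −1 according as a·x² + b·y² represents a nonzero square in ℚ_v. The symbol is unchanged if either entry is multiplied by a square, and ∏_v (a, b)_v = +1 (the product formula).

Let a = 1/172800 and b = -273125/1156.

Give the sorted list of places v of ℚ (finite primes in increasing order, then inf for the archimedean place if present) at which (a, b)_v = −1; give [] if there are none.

[2, 19]

Mod squares: a ≡ 3, b ≡ -437. Check v ∈ {∞, 2, 3, 5, 17, 19, 23}.
v=17: a=17^0·(≡10), b=17^-2·(≡12) mod 17; (10|17)=-1, (12|17)=-1; (−1)^{0·-2·8}·(-1)^-2·(-1)^0 = +1.
v=2: v_2(a)=-8, v_2(b)=-2; units ≡ 3, 3 (mod 8); ε·ε+αω+βω = 1·1+-8·1+-2·1 ≡ 1  ⇒  (a,b)_2 = -1.
v=19: a=19^0·(≡15), b=19^1·(≡10) mod 19; (15|19)=-1, (10|19)=-1; (−1)^{0·1·9}·(-1)^1·(-1)^0 = -1.
v=5: a=5^-2·(≡3), b=5^4·(≡3) mod 5; (3|5)=-1, (3|5)=-1; (−1)^{-2·4·2}·(-1)^4·(-1)^-2 = +1.
v=3: a=3^-3·(≡1), b=3^0·(≡1) mod 3; (1|3)=+1, (1|3)=+1; (−1)^{-3·0·1}·(+1)^0·(+1)^-3 = +1.
v=23: a=23^0·(≡1), b=23^1·(≡18) mod 23; (1|23)=+1, (18|23)=+1; (−1)^{0·1·11}·(+1)^1·(+1)^0 = +1.
v=∞: 3 > 0 and -437 < 0  ⇒  (a,b)_∞ = +1.
Ram(3, -437) = {2, 19}; no ℚ_2-point on the conic.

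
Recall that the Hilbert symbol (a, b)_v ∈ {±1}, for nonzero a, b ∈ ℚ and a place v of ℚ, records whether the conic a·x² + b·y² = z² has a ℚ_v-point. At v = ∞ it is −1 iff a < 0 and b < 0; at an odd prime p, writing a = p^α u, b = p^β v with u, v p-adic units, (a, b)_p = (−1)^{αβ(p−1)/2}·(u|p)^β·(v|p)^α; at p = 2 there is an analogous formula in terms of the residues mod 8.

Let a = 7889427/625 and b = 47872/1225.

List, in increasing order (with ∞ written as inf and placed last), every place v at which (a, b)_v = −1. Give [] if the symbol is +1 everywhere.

[2, 7, 11, 13]

(a, b) ≡ (5187, 187) mod (ℚ^×)²; places V = {2, 3, 5, 7, 11, 13, 17, 19, ∞}.
(a,b)_11: α=0, u≡2; β=1, v≡10 (mod 11); (2|11)=-1, (10|11)=-1; sign (−1)^0·-1^1·-1^0 = -1.
(a,b)_17: α=0, u≡13; β=1, v≡11 (mod 17); (13|17)=+1, (11|17)=-1; sign (−1)^0·+1^1·-1^0 = +1.
(a,b)_5: α=-4, u≡2; β=-2, v≡3 (mod 5); (2|5)=-1, (3|5)=-1; sign (−1)^0·-1^-2·-1^-4 = +1.
(a,b)_∞: sgn(5187)=+, sgn(187)=+, so +1.
(a,b)_13: α=3, u≡3; β=0, v≡2 (mod 13); (3|13)=+1, (2|13)=-1; sign (−1)^0·+1^0·-1^3 = -1.
(a,b)_19: α=1, u≡6; β=0, v≡16 (mod 19); (6|19)=+1, (16|19)=+1; sign (−1)^0·+1^0·+1^1 = +1.
(a,b)_3: α=3, u≡1; β=0, v≡1 (mod 3); (1|3)=+1, (1|3)=+1; sign (−1)^0·+1^0·+1^3 = +1.
(a,b)_2: α=0, β=8; u≡3, v≡3 (mod 8); ε(u)ε(v)=1·1, αω(v)=0·1, βω(u)=8·1; sum ≡ 1  ⇒  -1.
(a,b)_7: α=1, u≡6; β=-2, v≡5 (mod 7); (6|7)=-1, (5|7)=-1; sign (−1)^0·-1^-2·-1^1 = -1.
|Ram(5187, 187)| = 4, even; anisotropic at {2, 7, 11, 13}.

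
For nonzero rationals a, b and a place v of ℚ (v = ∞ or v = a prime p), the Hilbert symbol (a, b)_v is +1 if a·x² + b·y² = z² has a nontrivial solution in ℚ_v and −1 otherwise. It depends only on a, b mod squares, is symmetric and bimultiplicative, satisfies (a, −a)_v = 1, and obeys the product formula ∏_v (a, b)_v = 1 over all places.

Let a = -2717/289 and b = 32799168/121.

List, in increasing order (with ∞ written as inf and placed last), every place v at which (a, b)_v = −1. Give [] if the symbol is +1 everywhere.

[2, 11]

(a, b) ≡ (-2717, 703) mod (ℚ^×)²; places V = {2, 3, 11, 13, 17, 19, 37, ∞}.
(a,b)_2: α=0, β=6; u≡3, v≡7 (mod 8); ε(u)ε(v)=1·1, αω(v)=0·0, βω(u)=6·1; sum ≡ 1  ⇒  -1.
(a,b)_19: α=1, u≡7; β=1, v≡12 (mod 19); (7|19)=+1, (12|19)=-1; sign (−1)^1·+1^1·-1^1 = +1.
(a,b)_17: α=-2, u≡3; β=0, v≡7 (mod 17); (3|17)=-1, (7|17)=-1; sign (−1)^0·-1^0·-1^-2 = +1.
(a,b)_∞: sgn(-2717)=−, sgn(703)=+, so +1.
(a,b)_3: α=0, u≡1; β=6, v≡1 (mod 3); (1|3)=+1, (1|3)=+1; sign (−1)^0·+1^6·+1^0 = +1.
(a,b)_13: α=1, u≡4; β=0, v≡3 (mod 13); (4|13)=+1, (3|13)=+1; sign (−1)^0·+1^0·+1^1 = +1.
(a,b)_37: α=0, u≡34; β=1, v≡24 (mod 37); (34|37)=+1, (24|37)=-1; sign (−1)^0·+1^1·-1^0 = +1.
(a,b)_11: α=1, u≡2; β=-2, v≡6 (mod 11); (2|11)=-1, (6|11)=-1; sign (−1)^0·-1^-2·-1^1 = -1.
Ram(-2717, 703) = {2, 11}; no ℚ_2-point on the conic.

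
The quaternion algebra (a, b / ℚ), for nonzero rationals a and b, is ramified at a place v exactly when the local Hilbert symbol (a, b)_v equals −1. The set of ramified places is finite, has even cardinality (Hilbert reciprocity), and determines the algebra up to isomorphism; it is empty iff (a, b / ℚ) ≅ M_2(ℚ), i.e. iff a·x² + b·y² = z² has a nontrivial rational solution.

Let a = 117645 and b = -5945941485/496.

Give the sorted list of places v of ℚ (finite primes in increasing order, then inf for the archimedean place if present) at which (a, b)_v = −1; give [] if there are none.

[3, 5, 23, 31]

(a, b) ≡ (117645, -5115) mod (ℚ^×)²; places V = {2, 3, 5, 11, 23, 29, 31, ∞}.
(a,b)_11: α=1, u≡3; β=1, v≡8 (mod 11); (3|11)=+1, (8|11)=-1; sign (−1)^1·+1^1·-1^1 = +1.
(a,b)_29: α=0, u≡21; β=2, v≡19 (mod 29); (21|29)=-1, (19|29)=-1; sign (−1)^0·-1^2·-1^0 = +1.
(a,b)_∞: sgn(117645)=+, sgn(-5115)=−, so +1.
(a,b)_5: α=1, u≡4; β=1, v≡3 (mod 5); (4|5)=+1, (3|5)=-1; sign (−1)^0·+1^1·-1^1 = -1.
(a,b)_3: α=1, u≡2; β=5, v≡2 (mod 3); (2|3)=-1, (2|3)=-1; sign (−1)^1·-1^5·-1^1 = -1.
(a,b)_23: α=1, u≡9; β=2, v≡21 (mod 23); (9|23)=+1, (21|23)=-1; sign (−1)^0·+1^2·-1^1 = -1.
(a,b)_31: α=1, u≡13; β=-1, v≡29 (mod 31); (13|31)=-1, (29|31)=-1; sign (−1)^1·-1^-1·-1^1 = -1.
(a,b)_2: α=0, β=-4; u≡5, v≡5 (mod 8); ε(u)ε(v)=0·0, αω(v)=0·1, βω(u)=-4·1; sum ≡ 0  ⇒  +1.
Ram(117645, -5115) = {3, 5, 23, 31}; no ℚ_3-point on the conic.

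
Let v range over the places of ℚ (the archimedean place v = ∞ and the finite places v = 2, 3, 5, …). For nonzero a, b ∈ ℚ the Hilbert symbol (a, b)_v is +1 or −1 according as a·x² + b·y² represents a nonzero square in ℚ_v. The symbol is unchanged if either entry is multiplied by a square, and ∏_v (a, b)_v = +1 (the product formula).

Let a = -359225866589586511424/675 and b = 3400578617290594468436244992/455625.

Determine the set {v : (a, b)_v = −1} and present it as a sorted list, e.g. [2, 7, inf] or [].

(a, b) ≡ (-245427, 4111562) mod (ℚ^×)²; places V = {2, 3, 5, 7, 13, 19, 29, 31, 41, ∞}.
(a,b)_2: α=6, β=9; u≡5, v≡5 (mod 8); ε(u)ε(v)=0·0, αω(v)=6·1, βω(u)=9·1; sum ≡ 1  ⇒  -1.
(a,b)_31: α=3, u≡20; β=4, v≡16 (mod 31); (20|31)=+1, (16|31)=+1; sign (−1)^0·+1^4·+1^3 = +1.
(a,b)_41: α=2, u≡40; β=3, v≡16 (mod 41); (40|41)=+1, (16|41)=+1; sign (−1)^0·+1^3·+1^2 = +1.
(a,b)_7: α=7, u≡1; β=9, v≡5 (mod 7); (1|7)=+1, (5|7)=-1; sign (−1)^1·+1^9·-1^7 = +1.
(a,b)_∞: sgn(-245427)=−, sgn(4111562)=+, so +1.
(a,b)_3: α=-3, u≡1; β=-6, v≡2 (mod 3); (1|3)=+1, (2|3)=-1; sign (−1)^0·+1^-6·-1^-3 = -1.
(a,b)_13: α=1, u≡12; β=1, v≡10 (mod 13); (12|13)=+1, (10|13)=+1; sign (−1)^0·+1^1·+1^1 = +1.
(a,b)_5: α=-2, u≡3; β=-4, v≡3 (mod 5); (3|5)=-1, (3|5)=-1; sign (−1)^0·-1^-4·-1^-2 = +1.
(a,b)_19: α=2, u≡14; β=3, v≡7 (mod 19); (14|19)=-1, (7|19)=+1; sign (−1)^0·-1^3·+1^2 = -1.
(a,b)_29: α=1, u≡28; β=1, v≡14 (mod 29); (28|29)=+1, (14|29)=-1; sign (−1)^0·+1^1·-1^1 = -1.
|Ram(-245427, 4111562)| = 4, even; anisotropic at {2, 3, 19, 29}.

[2, 3, 19, 29]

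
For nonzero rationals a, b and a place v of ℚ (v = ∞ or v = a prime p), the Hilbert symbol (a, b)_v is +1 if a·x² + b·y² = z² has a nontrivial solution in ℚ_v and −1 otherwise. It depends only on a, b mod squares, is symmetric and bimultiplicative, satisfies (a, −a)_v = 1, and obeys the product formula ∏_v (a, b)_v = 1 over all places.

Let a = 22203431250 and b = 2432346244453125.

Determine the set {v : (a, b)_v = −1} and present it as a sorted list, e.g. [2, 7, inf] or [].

[2, 5, 7, 11]

(a, b) ≡ (4290, 5005) mod (ℚ^×)²; places V = {2, 3, 5, 7, 11, 13, ∞}.
(a,b)_3: α=1, u≡2; β=2, v≡1 (mod 3); (2|3)=-1, (1|3)=+1; sign (−1)^0·-1^2·+1^1 = +1.
(a,b)_7: α=2, u≡5; β=1, v≡4 (mod 7); (5|7)=-1, (4|7)=+1; sign (−1)^0·-1^1·+1^2 = -1.
(a,b)_13: α=3, u≡11; β=5, v≡11 (mod 13); (11|13)=-1, (11|13)=-1; sign (−1)^0·-1^5·-1^3 = +1.
(a,b)_11: α=1, u≡9; β=3, v≡9 (mod 11); (9|11)=+1, (9|11)=+1; sign (−1)^1·+1^3·+1^1 = -1.
(a,b)_5: α=5, u≡3; β=7, v≡4 (mod 5); (3|5)=-1, (4|5)=+1; sign (−1)^0·-1^7·+1^5 = -1.
(a,b)_∞: sgn(4290)=+, sgn(5005)=+, so +1.
(a,b)_2: α=1, β=0; u≡1, v≡5 (mod 8); ε(u)ε(v)=0·0, αω(v)=1·1, βω(u)=0·0; sum ≡ 1  ⇒  -1.
(4290, 5005 / ℚ) ramifies at {2, 5, 7, 11}: a division algebra.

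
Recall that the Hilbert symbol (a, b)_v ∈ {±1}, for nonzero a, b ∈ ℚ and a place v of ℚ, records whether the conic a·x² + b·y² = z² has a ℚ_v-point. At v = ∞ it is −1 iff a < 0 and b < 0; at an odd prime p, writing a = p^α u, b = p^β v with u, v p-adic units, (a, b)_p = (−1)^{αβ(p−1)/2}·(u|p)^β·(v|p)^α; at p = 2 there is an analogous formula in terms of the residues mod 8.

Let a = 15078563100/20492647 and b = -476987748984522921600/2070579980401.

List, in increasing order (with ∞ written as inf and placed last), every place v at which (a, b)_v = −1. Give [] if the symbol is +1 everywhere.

[13, 23]

(a, b) ≡ (2737, -26) mod (ℚ^×)²; places V = {2, 3, 5, 7, 13, 17, 23, 29, 59, ∞}.
(a,b)_7: α=-1, u≡3; β=4, v≡1 (mod 7); (3|7)=-1, (1|7)=+1; sign (−1)^0·-1^4·+1^-1 = +1.
(a,b)_5: α=2, u≡2; β=2, v≡1 (mod 5); (2|5)=-1, (1|5)=+1; sign (−1)^0·-1^2·+1^2 = +1.
(a,b)_59: α=-2, u≡54; β=-2, v≡30 (mod 59); (54|59)=-1, (30|59)=-1; sign (−1)^0·-1^-2·-1^-2 = +1.
(a,b)_23: α=3, u≡4; β=4, v≡5 (mod 23); (4|23)=+1, (5|23)=-1; sign (−1)^0·+1^4·-1^3 = -1.
(a,b)_17: α=1, u≡1; β=2, v≡16 (mod 17); (1|17)=+1, (16|17)=+1; sign (−1)^0·+1^2·+1^1 = +1.
(a,b)_3: α=6, u≡1; β=10, v≡1 (mod 3); (1|3)=+1, (1|3)=+1; sign (−1)^0·+1^10·+1^6 = +1.
(a,b)_13: α=0, u≡7; β=1, v≡6 (mod 13); (7|13)=-1, (6|13)=-1; sign (−1)^0·-1^1·-1^0 = -1.
(a,b)_2: α=2, β=7; u≡1, v≡3 (mod 8); ε(u)ε(v)=0·1, αω(v)=2·1, βω(u)=7·0; sum ≡ 0  ⇒  +1.
(a,b)_∞: sgn(2737)=+, sgn(-26)=−, so +1.
(a,b)_29: α=-2, u≡3; β=-6, v≡10 (mod 29); (3|29)=-1, (10|29)=-1; sign (−1)^0·-1^-6·-1^-2 = +1.
Ram(2737, -26) = {13, 23}; no ℚ_13-point on the conic.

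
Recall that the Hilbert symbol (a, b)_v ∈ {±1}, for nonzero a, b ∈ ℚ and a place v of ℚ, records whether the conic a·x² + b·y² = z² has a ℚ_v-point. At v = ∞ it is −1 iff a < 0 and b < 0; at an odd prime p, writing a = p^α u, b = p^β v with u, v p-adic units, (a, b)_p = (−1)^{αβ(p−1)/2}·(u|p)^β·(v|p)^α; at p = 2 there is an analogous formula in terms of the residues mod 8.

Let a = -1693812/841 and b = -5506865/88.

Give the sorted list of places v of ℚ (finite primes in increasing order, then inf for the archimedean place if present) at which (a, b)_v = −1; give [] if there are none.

(a, b) ≡ (-1173, -14630) mod (ℚ^×)²; places V = {2, 3, 5, 7, 11, 13, 17, 19, 23, 29, ∞}.
(a,b)_13: α=0, u≡4; β=2, v≡11 (mod 13); (4|13)=+1, (11|13)=-1; sign (−1)^0·+1^2·-1^0 = +1.
(a,b)_7: α=0, u≡6; β=3, v≡6 (mod 7); (6|7)=-1, (6|7)=-1; sign (−1)^0·-1^3·-1^0 = -1.
(a,b)_19: α=2, u≡4; β=1, v≡4 (mod 19); (4|19)=+1, (4|19)=+1; sign (−1)^0·+1^1·+1^2 = +1.
(a,b)_5: α=0, u≡3; β=1, v≡4 (mod 5); (3|5)=-1, (4|5)=+1; sign (−1)^0·-1^1·+1^0 = -1.
(a,b)_23: α=1, u≡9; β=0, v≡11 (mod 23); (9|23)=+1, (11|23)=-1; sign (−1)^0·+1^0·-1^1 = -1.
(a,b)_17: α=1, u≡15; β=0, v≡10 (mod 17); (15|17)=+1, (10|17)=-1; sign (−1)^0·+1^0·-1^1 = -1.
(a,b)_3: α=1, u≡2; β=0, v≡1 (mod 3); (2|3)=-1, (1|3)=+1; sign (−1)^0·-1^0·+1^1 = +1.
(a,b)_∞: sgn(-1173)=−, sgn(-14630)=−, so -1.
(a,b)_11: α=0, u≡9; β=-1, v≡4 (mod 11); (9|11)=+1, (4|11)=+1; sign (−1)^0·+1^-1·+1^0 = +1.
(a,b)_2: α=2, β=-3; u≡3, v≡5 (mod 8); ε(u)ε(v)=1·0, αω(v)=2·1, βω(u)=-3·1; sum ≡ 1  ⇒  -1.
(a,b)_29: α=-2, u≡20; β=0, v≡3 (mod 29); (20|29)=+1, (3|29)=-1; sign (−1)^0·+1^0·-1^-2 = +1.
(-1173, -14630 / ℚ) ramifies at {2, 5, 7, 17, 23, ∞}: a division algebra.

[2, 5, 7, 17, 23, inf]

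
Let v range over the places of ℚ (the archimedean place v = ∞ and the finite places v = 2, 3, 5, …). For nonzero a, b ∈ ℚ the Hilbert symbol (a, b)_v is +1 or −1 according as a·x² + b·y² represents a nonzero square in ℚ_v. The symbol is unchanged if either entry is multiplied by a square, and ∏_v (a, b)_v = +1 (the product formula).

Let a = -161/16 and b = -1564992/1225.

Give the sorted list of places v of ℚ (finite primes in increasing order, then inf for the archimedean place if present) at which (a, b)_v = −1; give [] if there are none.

[2, 7, 13, 19, 23, inf]

(a, b) ≡ (-161, -2717) mod (ℚ^×)²; places V = {2, 3, 5, 7, 11, 13, 19, 23, ∞}.
(a,b)_7: α=1, u≡6; β=-2, v≡3 (mod 7); (6|7)=-1, (3|7)=-1; sign (−1)^0·-1^-2·-1^1 = -1.
(a,b)_13: α=0, u≡7; β=1, v≡3 (mod 13); (7|13)=-1, (3|13)=+1; sign (−1)^0·-1^1·+1^0 = -1.
(a,b)_23: α=1, u≡1; β=0, v≡11 (mod 23); (1|23)=+1, (11|23)=-1; sign (−1)^0·+1^0·-1^1 = -1.
(a,b)_19: α=0, u≡3; β=1, v≡6 (mod 19); (3|19)=-1, (6|19)=+1; sign (−1)^0·-1^1·+1^0 = -1.
(a,b)_5: α=0, u≡4; β=-2, v≡2 (mod 5); (4|5)=+1, (2|5)=-1; sign (−1)^0·+1^-2·-1^0 = +1.
(a,b)_2: α=-4, β=6; u≡7, v≡3 (mod 8); ε(u)ε(v)=1·1, αω(v)=-4·1, βω(u)=6·0; sum ≡ 1  ⇒  -1.
(a,b)_3: α=0, u≡1; β=2, v≡1 (mod 3); (1|3)=+1, (1|3)=+1; sign (−1)^0·+1^2·+1^0 = +1.
(a,b)_11: α=0, u≡3; β=1, v≡6 (mod 11); (3|11)=+1, (6|11)=-1; sign (−1)^0·+1^1·-1^0 = +1.
(a,b)_∞: sgn(-161)=−, sgn(-2717)=−, so -1.
(-161, -2717 / ℚ) ramifies at {2, 7, 13, 19, 23, ∞}: a division algebra.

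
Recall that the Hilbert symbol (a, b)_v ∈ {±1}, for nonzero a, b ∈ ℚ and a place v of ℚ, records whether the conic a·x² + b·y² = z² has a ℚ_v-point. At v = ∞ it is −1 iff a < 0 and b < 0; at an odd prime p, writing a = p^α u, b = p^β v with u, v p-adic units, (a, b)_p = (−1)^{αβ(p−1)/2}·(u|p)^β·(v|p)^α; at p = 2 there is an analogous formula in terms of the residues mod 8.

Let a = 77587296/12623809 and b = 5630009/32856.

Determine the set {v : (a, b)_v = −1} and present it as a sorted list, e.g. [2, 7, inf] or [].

Mod squares: a ≡ 6, b ≡ 966. Check v ∈ {∞, 2, 3, 7, 11, 17, 19, 23, 29, 31, 37}.
v=2: v_2(a)=5, v_2(b)=-3; units ≡ 3, 3 (mod 8); ε·ε+αω+βω = 1·1+5·1+-3·1 ≡ 1  ⇒  (a,b)_2 = -1.
v=17: a=17^-2·(≡14), b=17^2·(≡7) mod 17; (14|17)=-1, (7|17)=-1; (−1)^{-2·2·8}·(-1)^2·(-1)^-2 = +1.
v=31: a=31^2·(≡13), b=31^0·(≡14) mod 31; (13|31)=-1, (14|31)=+1; (−1)^{2·0·15}·(-1)^0·(+1)^2 = +1.
v=19: a=19^-2·(≡4), b=19^0·(≡1) mod 19; (4|19)=+1, (1|19)=+1; (−1)^{-2·0·9}·(+1)^0·(+1)^-2 = +1.
v=11: a=11^-2·(≡10), b=11^2·(≡1) mod 11; (10|11)=-1, (1|11)=+1; (−1)^{-2·2·5}·(-1)^2·(+1)^-2 = +1.
v=37: a=37^0·(≡35), b=37^-2·(≡33) mod 37; (35|37)=-1, (33|37)=+1; (−1)^{0·-2·18}·(-1)^-2·(+1)^0 = +1.
v=29: a=29^2·(≡28), b=29^0·(≡22) mod 29; (28|29)=+1, (22|29)=+1; (−1)^{2·0·14}·(+1)^0·(+1)^2 = +1.
v=7: a=7^0·(≡5), b=7^1·(≡3) mod 7; (5|7)=-1, (3|7)=-1; (−1)^{0·1·3}·(-1)^1·(-1)^0 = -1.
v=23: a=23^0·(≡18), b=23^1·(≡11) mod 23; (18|23)=+1, (11|23)=-1; (−1)^{0·1·11}·(+1)^1·(-1)^0 = +1.
v=∞: 6 > 0 and 966 > 0  ⇒  (a,b)_∞ = +1.
v=3: a=3^1·(≡2), b=3^-1·(≡1) mod 3; (2|3)=-1, (1|3)=+1; (−1)^{1·-1·1}·(-1)^-1·(+1)^1 = +1.
(6, 966 / ℚ) ramifies at {2, 7}: a division algebra.

[2, 7]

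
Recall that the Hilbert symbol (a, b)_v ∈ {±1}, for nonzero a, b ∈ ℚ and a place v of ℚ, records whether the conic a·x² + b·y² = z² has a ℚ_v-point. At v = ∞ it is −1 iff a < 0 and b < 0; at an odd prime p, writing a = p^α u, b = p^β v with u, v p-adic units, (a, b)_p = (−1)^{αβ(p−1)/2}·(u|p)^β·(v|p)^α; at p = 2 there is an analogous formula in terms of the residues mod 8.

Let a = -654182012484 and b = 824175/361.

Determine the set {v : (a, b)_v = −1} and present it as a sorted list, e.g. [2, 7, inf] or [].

(a, b) ≡ (-370851481, 407) mod (ℚ^×)²; places V = {2, 3, 5, 7, 11, 13, 17, 19, 31, 37, ∞}.
(a,b)_31: α=1, u≡29; β=0, v≡2 (mod 31); (29|31)=-1, (2|31)=+1; sign (−1)^0·-1^0·+1^1 = +1.
(a,b)_11: α=1, u≡10; β=1, v≡9 (mod 11); (10|11)=-1, (9|11)=+1; sign (−1)^1·-1^1·+1^1 = +1.
(a,b)_13: α=1, u≡11; β=0, v≡4 (mod 13); (11|13)=-1, (4|13)=+1; sign (−1)^0·-1^0·+1^1 = +1.
(a,b)_7: α=3, u≡3; β=0, v≡4 (mod 7); (3|7)=-1, (4|7)=+1; sign (−1)^0·-1^0·+1^3 = +1.
(a,b)_5: α=0, u≡1; β=2, v≡2 (mod 5); (1|5)=+1, (2|5)=-1; sign (−1)^0·+1^2·-1^0 = +1.
(a,b)_17: α=1, u≡8; β=0, v≡8 (mod 17); (8|17)=+1, (8|17)=+1; sign (−1)^0·+1^0·+1^1 = +1.
(a,b)_∞: sgn(-370851481)=−, sgn(407)=+, so +1.
(a,b)_2: α=2, β=0; u≡7, v≡7 (mod 8); ε(u)ε(v)=1·1, αω(v)=2·0, βω(u)=0·0; sum ≡ 1  ⇒  -1.
(a,b)_37: α=1, u≡34; β=1, v≡4 (mod 37); (34|37)=+1, (4|37)=+1; sign (−1)^0·+1^1·+1^1 = +1.
(a,b)_19: α=1, u≡5; β=-2, v≡12 (mod 19); (5|19)=+1, (12|19)=-1; sign (−1)^0·+1^-2·-1^1 = -1.
(a,b)_3: α=2, u≡2; β=4, v≡2 (mod 3); (2|3)=-1, (2|3)=-1; sign (−1)^0·-1^4·-1^2 = +1.
Ram(-370851481, 407) = {2, 19}; no ℚ_2-point on the conic.

[2, 19]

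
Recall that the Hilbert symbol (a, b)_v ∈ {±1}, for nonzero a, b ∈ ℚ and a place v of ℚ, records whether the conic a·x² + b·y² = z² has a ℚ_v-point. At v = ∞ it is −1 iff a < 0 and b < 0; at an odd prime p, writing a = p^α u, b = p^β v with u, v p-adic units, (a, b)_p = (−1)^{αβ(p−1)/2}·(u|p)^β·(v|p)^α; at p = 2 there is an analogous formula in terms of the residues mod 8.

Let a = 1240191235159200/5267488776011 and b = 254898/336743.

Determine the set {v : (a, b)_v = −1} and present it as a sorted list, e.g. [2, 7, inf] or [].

[2, 11]

(a, b) ≡ (62238, 46) mod (ℚ^×)²; places V = {2, 3, 5, 7, 11, 17, 19, 23, 41, 43, ∞}.
(a,b)_3: α=9, u≡1; β=2, v≡1 (mod 3); (1|3)=+1, (1|3)=+1; sign (−1)^0·+1^2·+1^9 = +1.
(a,b)_11: α=-5, u≡5; β=-4, v≡6 (mod 11); (5|11)=+1, (6|11)=-1; sign (−1)^0·+1^-4·-1^-5 = -1.
(a,b)_2: α=5, β=1; u≡7, v≡7 (mod 8); ε(u)ε(v)=1·1, αω(v)=5·0, βω(u)=1·0; sum ≡ 1  ⇒  -1.
(a,b)_23: α=1, u≡17; β=-1, v≡8 (mod 23); (17|23)=-1, (8|23)=+1; sign (−1)^1·-1^-1·+1^1 = +1.
(a,b)_5: α=2, u≡3; β=0, v≡1 (mod 5); (3|5)=-1, (1|5)=+1; sign (−1)^0·-1^0·+1^2 = +1.
(a,b)_∞: sgn(62238)=+, sgn(46)=+, so +1.
(a,b)_7: α=-2, u≡2; β=2, v≡1 (mod 7); (2|7)=+1, (1|7)=+1; sign (−1)^0·+1^2·+1^-2 = +1.
(a,b)_43: α=-2, u≡15; β=0, v≡8 (mod 43); (15|43)=+1, (8|43)=-1; sign (−1)^0·+1^0·-1^-2 = +1.
(a,b)_41: α=1, u≡20; β=0, v≡37 (mod 41); (20|41)=+1, (37|41)=+1; sign (−1)^0·+1^0·+1^1 = +1.
(a,b)_19: α=-2, u≡12; β=0, v≡18 (mod 19); (12|19)=-1, (18|19)=-1; sign (−1)^0·-1^0·-1^-2 = +1.
(a,b)_17: α=4, u≡8; β=2, v≡7 (mod 17); (8|17)=+1, (7|17)=-1; sign (−1)^0·+1^2·-1^4 = +1.
|Ram(62238, 46)| = 2, even; anisotropic at {2, 11}.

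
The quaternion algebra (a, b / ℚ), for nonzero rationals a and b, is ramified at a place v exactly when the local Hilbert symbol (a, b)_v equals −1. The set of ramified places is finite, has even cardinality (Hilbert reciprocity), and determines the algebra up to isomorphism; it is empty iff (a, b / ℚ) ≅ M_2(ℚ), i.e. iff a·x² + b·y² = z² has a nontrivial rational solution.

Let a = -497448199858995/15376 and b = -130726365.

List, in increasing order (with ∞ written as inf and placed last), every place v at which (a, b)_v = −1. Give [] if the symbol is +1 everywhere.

Mod squares: a ≡ -89355, b ≡ -2667885. Check v ∈ {∞, 2, 3, 5, 7, 11, 17, 19, 23, 31, 37}.
v=23: a=23^1·(≡4), b=23^1·(≡5) mod 23; (4|23)=+1, (5|23)=-1; (−1)^{1·1·11}·(+1)^1·(-1)^1 = +1.
v=7: a=7^3·(≡3), b=7^2·(≡4) mod 7; (3|7)=-1, (4|7)=+1; (−1)^{3·2·3}·(-1)^2·(+1)^3 = +1.
v=2: v_2(a)=-4, v_2(b)=0; units ≡ 5, 3 (mod 8); ε·ε+αω+βω = 0·1+-4·1+0·1 ≡ 0  ⇒  (a,b)_2 = +1.
v=37: a=37^1·(≡12), b=37^1·(≡22) mod 37; (12|37)=+1, (22|37)=-1; (−1)^{1·1·18}·(+1)^1·(-1)^1 = -1.
v=3: a=3^3·(≡2), b=3^1·(≡1) mod 3; (2|3)=-1, (1|3)=+1; (−1)^{3·1·1}·(-1)^1·(+1)^3 = +1.
v=17: a=17^2·(≡3), b=17^0·(≡14) mod 17; (3|17)=-1, (14|17)=-1; (−1)^{2·0·8}·(-1)^0·(-1)^2 = +1.
v=5: a=5^1·(≡1), b=5^1·(≡2) mod 5; (1|5)=+1, (2|5)=-1; (−1)^{1·1·2}·(+1)^1·(-1)^1 = -1.
v=19: a=19^2·(≡3), b=19^1·(≡2) mod 19; (3|19)=-1, (2|19)=-1; (−1)^{2·1·9}·(-1)^1·(-1)^2 = -1.
v=11: a=11^2·(≡5), b=11^1·(≡9) mod 11; (5|11)=+1, (9|11)=+1; (−1)^{2·1·5}·(+1)^1·(+1)^2 = +1.
v=31: a=31^-2·(≡18), b=31^0·(≡15) mod 31; (18|31)=+1, (15|31)=-1; (−1)^{-2·0·15}·(+1)^0·(-1)^-2 = +1.
v=∞: -89355 < 0 and -2667885 < 0  ⇒  (a,b)_∞ = -1.
Ram(-89355, -2667885) = {5, 19, 37, ∞}; no ℚ_5-point on the conic.

[5, 19, 37, inf]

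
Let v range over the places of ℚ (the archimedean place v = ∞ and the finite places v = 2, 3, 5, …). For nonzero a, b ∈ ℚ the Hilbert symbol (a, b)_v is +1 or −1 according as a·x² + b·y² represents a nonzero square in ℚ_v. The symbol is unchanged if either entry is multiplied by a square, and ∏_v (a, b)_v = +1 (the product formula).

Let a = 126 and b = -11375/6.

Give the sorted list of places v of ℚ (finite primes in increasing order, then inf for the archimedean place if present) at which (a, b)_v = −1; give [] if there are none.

[3, 7]

Mod squares: a ≡ 14, b ≡ -2730. Check v ∈ {∞, 2, 3, 5, 7, 13}.
v=3: a=3^2·(≡2), b=3^-1·(≡2) mod 3; (2|3)=-1, (2|3)=-1; (−1)^{2·-1·1}·(-1)^-1·(-1)^2 = -1.
v=2: v_2(a)=1, v_2(b)=-1; units ≡ 7, 3 (mod 8); ε·ε+αω+βω = 1·1+1·1+-1·0 ≡ 0  ⇒  (a,b)_2 = +1.
v=13: a=13^0·(≡9), b=13^1·(≡8) mod 13; (9|13)=+1, (8|13)=-1; (−1)^{0·1·6}·(+1)^1·(-1)^0 = +1.
v=5: a=5^0·(≡1), b=5^3·(≡4) mod 5; (1|5)=+1, (4|5)=+1; (−1)^{0·3·2}·(+1)^3·(+1)^0 = +1.
v=7: a=7^1·(≡4), b=7^1·(≡1) mod 7; (4|7)=+1, (1|7)=+1; (−1)^{1·1·3}·(+1)^1·(+1)^1 = -1.
v=∞: 14 > 0 and -2730 < 0  ⇒  (a,b)_∞ = +1.
Ram(14, -2730) = {3, 7}; no ℚ_3-point on the conic.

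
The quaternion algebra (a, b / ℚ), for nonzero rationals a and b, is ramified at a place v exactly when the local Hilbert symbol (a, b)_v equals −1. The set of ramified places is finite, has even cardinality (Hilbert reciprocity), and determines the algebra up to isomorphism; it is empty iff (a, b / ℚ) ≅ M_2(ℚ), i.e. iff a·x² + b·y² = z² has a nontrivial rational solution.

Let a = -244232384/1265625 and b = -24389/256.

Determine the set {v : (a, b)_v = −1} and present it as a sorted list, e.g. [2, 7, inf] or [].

[29, inf]

(a, b) ≡ (-11, -29) mod (ℚ^×)²; places V = {2, 3, 5, 11, 19, 29, 31, ∞}.
(a,b)_19: α=2, u≡10; β=0, v≡5 (mod 19); (10|19)=-1, (5|19)=+1; sign (−1)^0·-1^0·+1^2 = +1.
(a,b)_3: α=-4, u≡1; β=0, v≡1 (mod 3); (1|3)=+1, (1|3)=+1; sign (−1)^0·+1^0·+1^-4 = +1.
(a,b)_2: α=6, β=-8; u≡5, v≡3 (mod 8); ε(u)ε(v)=0·1, αω(v)=6·1, βω(u)=-8·1; sum ≡ 0  ⇒  +1.
(a,b)_5: α=-6, u≡1; β=0, v≡1 (mod 5); (1|5)=+1, (1|5)=+1; sign (−1)^0·+1^0·+1^-6 = +1.
(a,b)_11: α=1, u≡8; β=0, v≡3 (mod 11); (8|11)=-1, (3|11)=+1; sign (−1)^0·-1^0·+1^1 = +1.
(a,b)_29: α=0, u≡11; β=3, v≡6 (mod 29); (11|29)=-1, (6|29)=+1; sign (−1)^0·-1^3·+1^0 = -1.
(a,b)_31: α=2, u≡16; β=0, v≡1 (mod 31); (16|31)=+1, (1|31)=+1; sign (−1)^0·+1^0·+1^2 = +1.
(a,b)_∞: sgn(-11)=−, sgn(-29)=−, so -1.
|Ram(-11, -29)| = 2, even; anisotropic at {29, ∞}.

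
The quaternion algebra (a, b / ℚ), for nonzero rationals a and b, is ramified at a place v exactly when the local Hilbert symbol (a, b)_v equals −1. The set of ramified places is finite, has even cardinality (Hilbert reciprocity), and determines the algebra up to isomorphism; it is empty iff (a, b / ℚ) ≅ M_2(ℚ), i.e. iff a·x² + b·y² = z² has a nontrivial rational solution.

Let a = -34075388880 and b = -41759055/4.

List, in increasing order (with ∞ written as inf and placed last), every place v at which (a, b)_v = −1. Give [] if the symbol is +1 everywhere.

(a, b) ≡ (-4845, -95) mod (ℚ^×)²; places V = {2, 3, 5, 13, 17, 19, ∞}.
(a,b)_19: α=1, u≡1; β=1, v≡14 (mod 19); (1|19)=+1, (14|19)=-1; sign (−1)^1·+1^1·-1^1 = +1.
(a,b)_5: α=1, u≡4; β=1, v≡1 (mod 5); (4|5)=+1, (1|5)=+1; sign (−1)^0·+1^1·+1^1 = +1.
(a,b)_3: α=3, u≡2; β=2, v≡1 (mod 3); (2|3)=-1, (1|3)=+1; sign (−1)^0·-1^2·+1^3 = +1.
(a,b)_2: α=4, β=-2; u≡3, v≡1 (mod 8); ε(u)ε(v)=1·0, αω(v)=4·0, βω(u)=-2·1; sum ≡ 0  ⇒  +1.
(a,b)_∞: sgn(-4845)=−, sgn(-95)=−, so -1.
(a,b)_13: α=2, u≡12; β=2, v≡12 (mod 13); (12|13)=+1, (12|13)=+1; sign (−1)^0·+1^2·+1^2 = +1.
(a,b)_17: α=3, u≡2; β=2, v≡14 (mod 17); (2|17)=+1, (14|17)=-1; sign (−1)^0·+1^2·-1^3 = -1.
|Ram(-4845, -95)| = 2, even; anisotropic at {17, ∞}.

[17, inf]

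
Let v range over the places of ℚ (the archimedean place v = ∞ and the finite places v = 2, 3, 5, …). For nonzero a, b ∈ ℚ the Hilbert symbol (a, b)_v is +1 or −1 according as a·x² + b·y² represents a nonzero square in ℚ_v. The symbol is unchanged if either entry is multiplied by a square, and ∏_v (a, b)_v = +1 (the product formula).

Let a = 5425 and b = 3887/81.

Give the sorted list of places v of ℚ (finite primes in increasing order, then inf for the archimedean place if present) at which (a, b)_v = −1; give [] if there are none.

(a, b) ≡ (217, 23) mod (ℚ^×)²; places V = {2, 3, 5, 7, 13, 23, 31, ∞}.
(a,b)_2: α=0, β=0; u≡1, v≡7 (mod 8); ε(u)ε(v)=0·1, αω(v)=0·0, βω(u)=0·0; sum ≡ 0  ⇒  +1.
(a,b)_13: α=0, u≡4; β=2, v≡12 (mod 13); (4|13)=+1, (12|13)=+1; sign (−1)^0·+1^2·+1^0 = +1.
(a,b)_31: α=1, u≡20; β=0, v≡30 (mod 31); (20|31)=+1, (30|31)=-1; sign (−1)^0·+1^0·-1^1 = -1.
(a,b)_7: α=1, u≡5; β=0, v≡4 (mod 7); (5|7)=-1, (4|7)=+1; sign (−1)^0·-1^0·+1^1 = +1.
(a,b)_∞: sgn(217)=+, sgn(23)=+, so +1.
(a,b)_23: α=0, u≡20; β=1, v≡16 (mod 23); (20|23)=-1, (16|23)=+1; sign (−1)^0·-1^1·+1^0 = -1.
(a,b)_3: α=0, u≡1; β=-4, v≡2 (mod 3); (1|3)=+1, (2|3)=-1; sign (−1)^0·+1^-4·-1^0 = +1.
(a,b)_5: α=2, u≡2; β=0, v≡2 (mod 5); (2|5)=-1, (2|5)=-1; sign (−1)^0·-1^0·-1^2 = +1.
|Ram(217, 23)| = 2, even; anisotropic at {23, 31}.

[23, 31]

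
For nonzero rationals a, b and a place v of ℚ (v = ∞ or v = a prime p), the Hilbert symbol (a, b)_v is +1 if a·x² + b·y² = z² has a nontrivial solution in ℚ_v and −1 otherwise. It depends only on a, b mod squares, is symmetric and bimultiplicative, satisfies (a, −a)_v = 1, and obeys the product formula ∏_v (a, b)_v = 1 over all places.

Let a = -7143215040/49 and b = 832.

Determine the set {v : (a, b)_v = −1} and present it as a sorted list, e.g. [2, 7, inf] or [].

[5, 13]

(a, b) ≡ (-1377935, 13) mod (ℚ^×)²; places V = {2, 3, 5, 7, 13, 17, 29, 43, ∞}.
(a,b)_13: α=1, u≡7; β=1, v≡12 (mod 13); (7|13)=-1, (12|13)=+1; sign (−1)^0·-1^1·+1^1 = -1.
(a,b)_2: α=6, β=6; u≡1, v≡5 (mod 8); ε(u)ε(v)=0·0, αω(v)=6·1, βω(u)=6·0; sum ≡ 0  ⇒  +1.
(a,b)_7: α=-2, u≡4; β=0, v≡6 (mod 7); (4|7)=+1, (6|7)=-1; sign (−1)^0·+1^0·-1^-2 = +1.
(a,b)_17: α=1, u≡9; β=0, v≡16 (mod 17); (9|17)=+1, (16|17)=+1; sign (−1)^0·+1^0·+1^1 = +1.
(a,b)_3: α=4, u≡1; β=0, v≡1 (mod 3); (1|3)=+1, (1|3)=+1; sign (−1)^0·+1^0·+1^4 = +1.
(a,b)_29: α=1, u≡6; β=0, v≡20 (mod 29); (6|29)=+1, (20|29)=+1; sign (−1)^0·+1^0·+1^1 = +1.
(a,b)_5: α=1, u≡3; β=0, v≡2 (mod 5); (3|5)=-1, (2|5)=-1; sign (−1)^0·-1^0·-1^1 = -1.
(a,b)_∞: sgn(-1377935)=−, sgn(13)=+, so +1.
(a,b)_43: α=1, u≡3; β=0, v≡15 (mod 43); (3|43)=-1, (15|43)=+1; sign (−1)^0·-1^0·+1^1 = +1.
|Ram(-1377935, 13)| = 2, even; anisotropic at {5, 13}.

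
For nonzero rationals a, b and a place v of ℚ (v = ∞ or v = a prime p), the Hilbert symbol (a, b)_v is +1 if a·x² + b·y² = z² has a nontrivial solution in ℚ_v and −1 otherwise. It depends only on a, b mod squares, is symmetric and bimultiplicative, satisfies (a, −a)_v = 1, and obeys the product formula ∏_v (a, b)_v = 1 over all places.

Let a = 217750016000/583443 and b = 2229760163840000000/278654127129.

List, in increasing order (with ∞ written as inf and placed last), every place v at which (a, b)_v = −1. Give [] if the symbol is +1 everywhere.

[3, 5, 11, 23]

(a, b) ≡ (3795, 1265) mod (ℚ^×)²; places V = {2, 3, 5, 7, 11, 19, 23, 41, ∞}.
(a,b)_23: α=1, u≡13; β=1, v≡6 (mod 23); (13|23)=+1, (6|23)=+1; sign (−1)^1·+1^1·+1^1 = -1.
(a,b)_7: α=-4, u≡4; β=-6, v≡6 (mod 7); (4|7)=+1, (6|7)=-1; sign (−1)^0·+1^-6·-1^-4 = +1.
(a,b)_∞: sgn(3795)=+, sgn(1265)=+, so +1.
(a,b)_5: α=3, u≡1; β=7, v≡3 (mod 5); (1|5)=+1, (3|5)=-1; sign (−1)^0·+1^7·-1^3 = -1.
(a,b)_19: α=0, u≡15; β=-2, v≡4 (mod 19); (15|19)=-1, (4|19)=+1; sign (−1)^0·-1^-2·+1^0 = +1.
(a,b)_41: α=2, u≡2; β=2, v≡26 (mod 41); (2|41)=+1, (26|41)=-1; sign (−1)^0·+1^2·-1^2 = +1.
(a,b)_3: α=-5, u≡2; β=-8, v≡2 (mod 3); (2|3)=-1, (2|3)=-1; sign (−1)^0·-1^-8·-1^-5 = -1.
(a,b)_2: α=12, β=26; u≡3, v≡1 (mod 8); ε(u)ε(v)=1·0, αω(v)=12·0, βω(u)=26·1; sum ≡ 0  ⇒  +1.
(a,b)_11: α=1, u≡4; β=1, v≡3 (mod 11); (4|11)=+1, (3|11)=+1; sign (−1)^1·+1^1·+1^1 = -1.
Ram(3795, 1265) = {3, 5, 11, 23}; no ℚ_3-point on the conic.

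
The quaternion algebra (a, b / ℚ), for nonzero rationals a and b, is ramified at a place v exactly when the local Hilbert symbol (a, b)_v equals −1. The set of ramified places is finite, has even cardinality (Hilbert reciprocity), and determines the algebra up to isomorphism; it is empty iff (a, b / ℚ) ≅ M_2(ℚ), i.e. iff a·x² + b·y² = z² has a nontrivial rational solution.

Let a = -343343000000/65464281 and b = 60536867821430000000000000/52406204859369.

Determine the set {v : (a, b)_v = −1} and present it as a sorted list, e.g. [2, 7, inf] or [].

[5, 11]

Mod squares: a ≡ -143, b ≡ 1430. Check v ∈ {∞, 2, 3, 5, 7, 11, 13, 17, 19, 29, 31}.
v=17: a=17^0·(≡3), b=17^2·(≡9) mod 17; (3|17)=-1, (9|17)=+1; (−1)^{0·2·8}·(-1)^2·(+1)^0 = +1.
v=29: a=29^-2·(≡11), b=29^0·(≡9) mod 29; (11|29)=-1, (9|29)=+1; (−1)^{-2·0·14}·(-1)^0·(+1)^-2 = +1.
v=3: a=3^-4·(≡1), b=3^-10·(≡2) mod 3; (1|3)=+1, (2|3)=-1; (−1)^{-4·-10·1}·(+1)^-10·(-1)^-4 = +1.
v=11: a=11^1·(≡9), b=11^1·(≡5) mod 11; (9|11)=+1, (5|11)=+1; (−1)^{1·1·5}·(+1)^1·(+1)^1 = -1.
v=7: a=7^4·(≡4), b=7^4·(≡4) mod 7; (4|7)=+1, (4|7)=+1; (−1)^{4·4·3}·(+1)^4·(+1)^4 = +1.
v=2: v_2(a)=6, v_2(b)=13; units ≡ 1, 3 (mod 8); ε·ε+αω+βω = 0·1+6·1+13·0 ≡ 0  ⇒  (a,b)_2 = +1.
v=31: a=31^-2·(≡24), b=31^-6·(≡9) mod 31; (24|31)=-1, (9|31)=+1; (−1)^{-2·-6·15}·(-1)^-6·(+1)^-2 = +1.
v=5: a=5^6·(≡3), b=5^13·(≡4) mod 5; (3|5)=-1, (4|5)=+1; (−1)^{6·13·2}·(-1)^13·(+1)^6 = -1.
v=∞: -143 < 0 and 1430 > 0  ⇒  (a,b)_∞ = +1.
v=13: a=13^1·(≡8), b=13^3·(≡6) mod 13; (8|13)=-1, (6|13)=-1; (−1)^{1·3·6}·(-1)^3·(-1)^1 = +1.
v=19: a=19^0·(≡1), b=19^2·(≡1) mod 19; (1|19)=+1, (1|19)=+1; (−1)^{0·2·9}·(+1)^2·(+1)^0 = +1.
Ram(-143, 1430) = {5, 11}; no ℚ_5-point on the conic.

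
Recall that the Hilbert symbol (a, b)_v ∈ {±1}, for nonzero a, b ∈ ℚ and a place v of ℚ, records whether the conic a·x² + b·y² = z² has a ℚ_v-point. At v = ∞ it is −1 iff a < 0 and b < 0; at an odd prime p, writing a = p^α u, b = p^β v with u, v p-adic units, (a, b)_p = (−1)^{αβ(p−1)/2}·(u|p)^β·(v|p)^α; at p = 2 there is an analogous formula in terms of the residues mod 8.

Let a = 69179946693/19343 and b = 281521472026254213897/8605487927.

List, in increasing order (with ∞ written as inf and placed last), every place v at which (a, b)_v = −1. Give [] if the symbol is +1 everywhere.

Mod squares: a ≡ 6877299, b ≡ 391. Check v ∈ {∞, 2, 3, 11, 13, 17, 23, 29, 37, 41}.
v=23: a=23^-1·(≡4), b=23^-3·(≡5) mod 23; (4|23)=+1, (5|23)=-1; (−1)^{-1·-3·11}·(+1)^-3·(-1)^-1 = +1.
v=37: a=37^2·(≡32), b=37^4·(≡10) mod 37; (32|37)=-1, (10|37)=+1; (−1)^{2·4·18}·(-1)^4·(+1)^2 = +1.
v=∞: 6877299 > 0 and 391 > 0  ⇒  (a,b)_∞ = +1.
v=41: a=41^1·(≡8), b=41^2·(≡29) mod 41; (8|41)=+1, (29|41)=-1; (−1)^{1·2·20}·(+1)^2·(-1)^1 = -1.
v=29: a=29^-2·(≡28), b=29^-4·(≡27) mod 29; (28|29)=+1, (27|29)=-1; (−1)^{-2·-4·14}·(+1)^-4·(-1)^-2 = +1.
v=11: a=11^1·(≡8), b=11^2·(≡7) mod 11; (8|11)=-1, (7|11)=-1; (−1)^{1·2·5}·(-1)^2·(-1)^1 = -1.
v=2: v_2(a)=0, v_2(b)=0; units ≡ 3, 7 (mod 8); ε·ε+αω+βω = 1·1+0·0+0·1 ≡ 1  ⇒  (a,b)_2 = -1.
v=17: a=17^1·(≡16), b=17^1·(≡3) mod 17; (16|17)=+1, (3|17)=-1; (−1)^{1·1·8}·(+1)^1·(-1)^1 = -1.
v=13: a=13^3·(≡10), b=13^6·(≡9) mod 13; (10|13)=+1, (9|13)=+1; (−1)^{3·6·6}·(+1)^6·(+1)^3 = +1.
v=3: a=3^1·(≡1), b=3^2·(≡1) mod 3; (1|3)=+1, (1|3)=+1; (−1)^{1·2·1}·(+1)^2·(+1)^1 = +1.
|Ram(6877299, 391)| = 4, even; anisotropic at {2, 11, 17, 41}.

[2, 11, 17, 41]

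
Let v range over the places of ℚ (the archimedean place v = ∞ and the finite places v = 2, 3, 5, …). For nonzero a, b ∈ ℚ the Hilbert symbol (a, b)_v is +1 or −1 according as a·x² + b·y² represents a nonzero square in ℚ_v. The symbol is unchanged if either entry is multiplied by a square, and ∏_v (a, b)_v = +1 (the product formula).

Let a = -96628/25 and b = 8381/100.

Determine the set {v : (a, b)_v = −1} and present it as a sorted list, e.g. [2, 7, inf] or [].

[17, 29]

Mod squares: a ≡ -493, b ≡ 29. Check v ∈ {∞, 2, 5, 7, 17, 29}.
v=2: v_2(a)=2, v_2(b)=-2; units ≡ 3, 5 (mod 8); ε·ε+αω+βω = 1·0+2·1+-2·1 ≡ 0  ⇒  (a,b)_2 = +1.
v=29: a=29^1·(≡21), b=29^1·(≡20) mod 29; (21|29)=-1, (20|29)=+1; (−1)^{1·1·14}·(-1)^1·(+1)^1 = -1.
v=5: a=5^-2·(≡2), b=5^-2·(≡4) mod 5; (2|5)=-1, (4|5)=+1; (−1)^{-2·-2·2}·(-1)^-2·(+1)^-2 = +1.
v=∞: -493 < 0 and 29 > 0  ⇒  (a,b)_∞ = +1.
v=17: a=17^1·(≡12), b=17^2·(≡11) mod 17; (12|17)=-1, (11|17)=-1; (−1)^{1·2·8}·(-1)^2·(-1)^1 = -1.
v=7: a=7^2·(≡4), b=7^0·(≡1) mod 7; (4|7)=+1, (1|7)=+1; (−1)^{2·0·3}·(+1)^0·(+1)^2 = +1.
Ram(-493, 29) = {17, 29}; no ℚ_17-point on the conic.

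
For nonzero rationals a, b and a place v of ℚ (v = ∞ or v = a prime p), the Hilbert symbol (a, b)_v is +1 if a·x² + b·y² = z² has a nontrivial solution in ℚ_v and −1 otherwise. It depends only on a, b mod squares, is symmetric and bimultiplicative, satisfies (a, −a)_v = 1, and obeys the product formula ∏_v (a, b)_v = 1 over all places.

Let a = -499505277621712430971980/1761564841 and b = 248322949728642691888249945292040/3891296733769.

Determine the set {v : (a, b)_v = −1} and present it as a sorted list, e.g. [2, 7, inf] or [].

[2, 5, 23, 37]

(a, b) ≡ (-123395, 3282060210) mod (ℚ^×)²; places V = {2, 3, 5, 7, 11, 13, 19, 23, 29, 31, 37, 43, 47, ∞}.
(a,b)_7: α=2, u≡2; β=0, v≡4 (mod 7); (2|7)=+1, (4|7)=+1; sign (−1)^0·+1^0·+1^2 = +1.
(a,b)_43: α=2, u≡15; β=2, v≡30 (mod 43); (15|43)=+1, (30|43)=-1; sign (−1)^0·+1^2·-1^2 = +1.
(a,b)_37: α=1, u≡32; β=1, v≡28 (mod 37); (32|37)=-1, (28|37)=+1; sign (−1)^0·-1^1·+1^1 = -1.
(a,b)_2: α=2, β=3; u≡5, v≡1 (mod 8); ε(u)ε(v)=0·0, αω(v)=2·0, βω(u)=3·1; sum ≡ 1  ⇒  -1.
(a,b)_3: α=8, u≡1; β=11, v≡2 (mod 3); (1|3)=+1, (2|3)=-1; sign (−1)^0·+1^11·-1^8 = +1.
(a,b)_5: α=1, u≡4; β=1, v≡2 (mod 5); (4|5)=+1, (2|5)=-1; sign (−1)^0·+1^1·-1^1 = -1.
(a,b)_∞: sgn(-123395)=−, sgn(3282060210)=+, so +1.
(a,b)_29: α=1, u≡21; β=3, v≡18 (mod 29); (21|29)=-1, (18|29)=-1; sign (−1)^0·-1^3·-1^1 = +1.
(a,b)_31: α=2, u≡14; β=3, v≡19 (mod 31); (14|31)=+1, (19|31)=+1; sign (−1)^0·+1^3·+1^2 = +1.
(a,b)_47: α=-4, u≡24; β=-6, v≡7 (mod 47); (24|47)=+1, (7|47)=+1; sign (−1)^0·+1^-6·+1^-4 = +1.
(a,b)_19: α=-2, u≡8; β=-2, v≡7 (mod 19); (8|19)=-1, (7|19)=+1; sign (−1)^0·-1^-2·+1^-2 = +1.
(a,b)_11: α=6, u≡4; β=9, v≡8 (mod 11); (4|11)=+1, (8|11)=-1; sign (−1)^0·+1^9·-1^6 = +1.
(a,b)_13: α=0, u≡4; β=1, v≡11 (mod 13); (4|13)=+1, (11|13)=-1; sign (−1)^0·+1^1·-1^0 = +1.
(a,b)_23: α=1, u≡10; β=1, v≡14 (mod 23); (10|23)=-1, (14|23)=-1; sign (−1)^1·-1^1·-1^1 = -1.
Ram(-123395, 3282060210) = {2, 5, 23, 37}; no ℚ_2-point on the conic.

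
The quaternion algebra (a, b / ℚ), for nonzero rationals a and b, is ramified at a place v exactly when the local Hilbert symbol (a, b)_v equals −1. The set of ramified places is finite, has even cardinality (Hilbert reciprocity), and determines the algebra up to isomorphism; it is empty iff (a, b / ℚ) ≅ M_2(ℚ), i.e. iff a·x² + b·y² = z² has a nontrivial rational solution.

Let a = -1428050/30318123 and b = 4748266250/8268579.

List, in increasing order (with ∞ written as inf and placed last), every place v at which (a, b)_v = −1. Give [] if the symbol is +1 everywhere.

(a, b) ≡ (-6, 2926) mod (ℚ^×)²; places V = {2, 3, 5, 7, 11, 13, 17, 19, ∞}.
(a,b)_∞: sgn(-6)=−, sgn(2926)=+, so +1.
(a,b)_7: α=0, u≡2; β=1, v≡5 (mod 7); (2|7)=+1, (5|7)=-1; sign (−1)^0·+1^1·-1^0 = +1.
(a,b)_17: α=-4, u≡3; β=-4, v≡9 (mod 17); (3|17)=-1, (9|17)=+1; sign (−1)^0·-1^-4·+1^-4 = +1.
(a,b)_11: α=-2, u≡5; β=-1, v≡6 (mod 11); (5|11)=+1, (6|11)=-1; sign (−1)^0·+1^-1·-1^-2 = +1.
(a,b)_19: α=0, u≡8; β=1, v≡3 (mod 19); (8|19)=-1, (3|19)=-1; sign (−1)^0·-1^1·-1^0 = -1.
(a,b)_2: α=1, β=1; u≡5, v≡7 (mod 8); ε(u)ε(v)=0·1, αω(v)=1·0, βω(u)=1·1; sum ≡ 1  ⇒  -1.
(a,b)_13: α=4, u≡7; β=4, v≡12 (mod 13); (7|13)=-1, (12|13)=+1; sign (−1)^0·-1^4·+1^4 = +1.
(a,b)_3: α=-1, u≡1; β=-2, v≡1 (mod 3); (1|3)=+1, (1|3)=+1; sign (−1)^0·+1^-2·+1^-1 = +1.
(a,b)_5: α=2, u≡1; β=4, v≡4 (mod 5); (1|5)=+1, (4|5)=+1; sign (−1)^0·+1^4·+1^2 = +1.
(-6, 2926 / ℚ) ramifies at {2, 19}: a division algebra.

[2, 19]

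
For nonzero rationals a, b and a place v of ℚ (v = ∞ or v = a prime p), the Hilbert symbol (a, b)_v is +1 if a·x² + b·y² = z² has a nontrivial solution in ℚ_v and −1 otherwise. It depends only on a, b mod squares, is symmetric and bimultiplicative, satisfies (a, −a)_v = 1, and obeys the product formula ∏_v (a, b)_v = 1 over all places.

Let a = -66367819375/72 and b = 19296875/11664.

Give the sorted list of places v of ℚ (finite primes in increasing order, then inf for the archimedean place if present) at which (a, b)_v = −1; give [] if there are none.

[2, 5, 17, 19]

(a, b) ≡ (-4862, 1235) mod (ℚ^×)²; places V = {2, 3, 5, 11, 13, 17, 19, ∞}.
(a,b)_∞: sgn(-4862)=−, sgn(1235)=+, so +1.
(a,b)_19: α=2, u≡13; β=1, v≡10 (mod 19); (13|19)=-1, (10|19)=-1; sign (−1)^0·-1^1·-1^2 = -1.
(a,b)_3: α=-2, u≡1; β=-6, v≡2 (mod 3); (1|3)=+1, (2|3)=-1; sign (−1)^0·+1^-6·-1^-2 = +1.
(a,b)_2: α=-3, β=-4; u≡1, v≡3 (mod 8); ε(u)ε(v)=0·1, αω(v)=-3·1, βω(u)=-4·0; sum ≡ 1  ⇒  -1.
(a,b)_5: α=4, u≡2; β=7, v≡3 (mod 5); (2|5)=-1, (3|5)=-1; sign (−1)^0·-1^7·-1^4 = -1.
(a,b)_17: α=1, u≡5; β=0, v≡11 (mod 17); (5|17)=-1, (11|17)=-1; sign (−1)^0·-1^0·-1^1 = -1.
(a,b)_13: α=1, u≡3; β=1, v≡3 (mod 13); (3|13)=+1, (3|13)=+1; sign (−1)^0·+1^1·+1^1 = +1.
(a,b)_11: α=3, u≡3; β=0, v≡1 (mod 11); (3|11)=+1, (1|11)=+1; sign (−1)^0·+1^0·+1^3 = +1.
|Ram(-4862, 1235)| = 4, even; anisotropic at {2, 5, 17, 19}.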